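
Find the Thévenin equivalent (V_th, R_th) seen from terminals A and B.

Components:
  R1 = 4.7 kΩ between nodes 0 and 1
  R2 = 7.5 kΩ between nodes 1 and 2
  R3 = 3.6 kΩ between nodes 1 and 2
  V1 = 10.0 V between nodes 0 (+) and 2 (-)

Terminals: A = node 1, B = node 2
Step 1 — V_th is the open-circuit voltage V_A - V_B (nothing connected across the terminals).
Nodal analysis, taking node 2 as the 0 V reference.
Source V1 fixes V_0 = 10 V.
KCL at each unknown node (sum of currents leaving = 0; resistances in Ω):
  Node 1: (V_1 - 10)/4700 + (V_1 - 0)/7500 + (V_1 - 0)/3600 = 0
Collecting terms: 0.0006239 × V_1 = 0.002128  =>  V_1 = 3.41 V
V_th = V_1 - V_2 = 3.41 - 0 = 3.41 V
Step 2 — R_th: zero the source — replace V1 by a short circuit (node 2 merges into node 0) — and find the resistance seen between A (node 1) and B (node 0).
Reduce the network between node 1 (A) and node 0 (B) by series/parallel combination:
  Rp1 = R1 ‖ R2 ‖ R3 (parallel, all between nodes 0 and 1) = 1/(1/4700 + 1/7500 + 1/3600) = 1603 Ω
R_th = 1.603 kΩ

Final answer: V_th = 3.41 V, R_th = 1.603 kΩ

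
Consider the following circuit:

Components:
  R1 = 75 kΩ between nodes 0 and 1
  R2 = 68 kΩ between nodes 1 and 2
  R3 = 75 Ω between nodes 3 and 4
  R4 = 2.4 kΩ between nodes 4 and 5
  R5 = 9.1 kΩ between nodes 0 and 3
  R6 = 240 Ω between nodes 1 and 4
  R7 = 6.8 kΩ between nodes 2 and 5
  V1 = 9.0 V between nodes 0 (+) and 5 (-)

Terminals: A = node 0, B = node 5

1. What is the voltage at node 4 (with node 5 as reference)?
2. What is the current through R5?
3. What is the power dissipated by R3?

Nodal analysis, taking node 5 as the 0 V reference.
Source V1 fixes V_0 = 9 V.
KCL at each unknown node (sum of currents leaving = 0; resistances in Ω):
  Node 1: (V_1 - 9)/75000 + (V_1 - V_2)/68000 + (V_1 - V_4)/240 = 0
  Node 2: (V_2 - V_1)/68000 + (V_2 - 0)/6800 = 0
  Node 3: (V_3 - V_4)/75 + (V_3 - 9)/9100 = 0
  Node 4: (V_4 - V_3)/75 + (V_4 - 0)/2400 + (V_4 - V_1)/240 = 0
Collecting terms (coefficients in siemens):
  0.004195·V_1 - 0.00001471·V_2 - 0.004167·V_4 = 0.00012
  0.0001618·V_2 - 0.00001471·V_1 = 0
  0.01344·V_3 - 0.01333·V_4 = 0.000989
  0.01792·V_4 - 0.004167·V_1 - 0.01333·V_3 = 0
Solving these 4 simultaneous equations (Gaussian elimination) gives:
  V_1 = 2.008 V, V_2 = 0.1826 V, V_3 = 2.05 V, V_4 = 1.992 V
Part 1:
  Read off the nodal solution: V_4 = 1.992 V
Part 2:
  I_R5 = (V_0 - V_3)/R5 = (9 - 2.05)/9100 = 0.0007638 A
  Magnitude: I_R5 = 0.0007638 A
Part 3:
  I_R3 = (V_3 - V_4)/R3 = (2.05 - 1.992)/75 = 0.0007638 A
  P_R3 = I_R3² × R3 = (0.0007638)² × 75 = 0.00004375 W

Final answers:
1. V_4 = 1.992 V
2. I_R5 = 0.0007638 A
3. P_R3 = 4.375e-05 W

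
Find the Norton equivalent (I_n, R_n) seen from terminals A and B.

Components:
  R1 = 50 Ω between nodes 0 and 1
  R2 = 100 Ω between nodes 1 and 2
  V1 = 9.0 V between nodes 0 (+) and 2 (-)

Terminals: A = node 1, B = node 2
Find the Thévenin equivalent first; then I_n = V_th/R_th and R_n = R_th.
Step 1 — V_th is the open-circuit voltage V_A - V_B (nothing connected across the terminals).
Nodal analysis, taking node 2 as the 0 V reference.
Source V1 fixes V_0 = 9 V.
KCL at each unknown node (sum of currents leaving = 0; resistances in Ω):
  Node 1: (V_1 - 9)/50 + (V_1 - 0)/100 = 0
Collecting terms: 0.03 × V_1 = 0.18  =>  V_1 = 6 V
V_th = V_1 - V_2 = 6 - 0 = 6 V
Step 2 — R_th: zero the source — replace V1 by a short circuit (node 2 merges into node 0) — and find the resistance seen between A (node 1) and B (node 0).
Reduce the network between node 1 (A) and node 0 (B) by series/parallel combination:
  Rp1 = R1 ‖ R2 (parallel, both between nodes 0 and 1) = 1/(1/50 + 1/100) = 33.33 Ω
R_th = 33.33 Ω
I_n = V_th/R_th = 6/33.33 = 0.18 A, and R_n = R_th = 33.33 Ω

Final answer: I_n = 0.18 A, R_n = 33.33 Ω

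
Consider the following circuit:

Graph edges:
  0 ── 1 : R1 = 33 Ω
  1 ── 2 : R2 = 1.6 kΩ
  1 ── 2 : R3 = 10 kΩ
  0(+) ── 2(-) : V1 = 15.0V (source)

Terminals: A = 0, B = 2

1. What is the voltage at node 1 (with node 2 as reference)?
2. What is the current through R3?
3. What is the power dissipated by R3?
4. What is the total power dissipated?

Nodal analysis, taking node 2 as the 0 V reference.
Source V1 fixes V_0 = 15 V.
KCL at each unknown node (sum of currents leaving = 0; resistances in Ω):
  Node 1: (V_1 - 15)/33 + (V_1 - 0)/1600 + (V_1 - 0)/10000 = 0
Collecting terms: 0.03103 × V_1 = 0.4545  =>  V_1 = 14.65 V
Part 1:
  Read off the nodal solution: V_1 = 14.65 V
Part 2:
  I_R3 = (V_1 - V_2)/R3 = (14.65 - 0)/10000 = 0.001465 A
  Magnitude: I_R3 = 0.001465 A
Part 3:
  I_R3 = (V_1 - V_2)/R3 = (14.65 - 0)/10000 = 0.001465 A
  P_R3 = I_R3² × R3 = (0.001465)² × 10000 = 0.02146 W
Part 4:
  Power in each resistor, P = (ΔV)²/R:
    P_R1 = (15 - 14.65)²/33 = 0.003723 W
    P_R2 = (14.65 - 0)²/1600 = 0.1341 W
    P_R3 = (14.65 - 0)²/10000 = 0.02146 W
  P_total = P_R1 + P_R2 + P_R3 = 0.1593 W

Final answers:
1. V_1 = 14.65 V
2. I_R3 = 0.001465 A
3. P_R3 = 0.02146 W
4. P_total = 0.1593 W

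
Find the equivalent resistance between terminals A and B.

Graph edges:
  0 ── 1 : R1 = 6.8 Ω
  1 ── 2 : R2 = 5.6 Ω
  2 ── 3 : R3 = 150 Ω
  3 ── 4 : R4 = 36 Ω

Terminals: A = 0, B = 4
Reduce the network between node 0 (A) and node 4 (B) by series/parallel combination:
  Rs1 = R1 + R2 (series, joined only at node 1) = 6.8 + 5.6 = 12.4 Ω
  Rs2 = R3 + Rs1 (series, joined only at node 2) = 150 + 12.4 = 162.4 Ω
  Rs3 = R4 + Rs2 (series, joined only at node 3) = 36 + 162.4 = 198.4 Ω
R_eq = 198.4 Ω

Final answer: 198.4 Ω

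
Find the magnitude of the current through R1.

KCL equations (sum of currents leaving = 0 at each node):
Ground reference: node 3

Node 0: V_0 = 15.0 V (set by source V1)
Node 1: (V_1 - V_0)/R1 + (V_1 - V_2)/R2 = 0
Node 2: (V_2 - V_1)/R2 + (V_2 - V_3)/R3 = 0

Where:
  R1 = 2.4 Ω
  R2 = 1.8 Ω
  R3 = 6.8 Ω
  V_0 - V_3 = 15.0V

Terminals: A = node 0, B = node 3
Nodal analysis, taking node 3 as the 0 V reference.
Source V1 fixes V_0 = 15 V.
KCL at each unknown node (sum of currents leaving = 0; resistances in Ω):
  Node 1: (V_1 - 15)/2.4 + (V_1 - V_2)/1.8 = 0
  Node 2: (V_2 - V_1)/1.8 + (V_2 - 0)/6.8 = 0
Collecting terms (coefficients in siemens):
  0.9722·V_1 - 0.5556·V_2 = 6.25
  0.7026·V_2 - 0.5556·V_1 = 0
Determinant D = (0.9722)(0.7026) - (-0.5556)(-0.5556) = 0.3745
V_1 = [(6.25)(0.7026) - (-0.5556)(0)]/D = 11.73 V
V_2 = [(0.9722)(0) - (6.25)(-0.5556)]/D = 9.273 V
I_R1 = (V_0 - V_1)/R1 = (15 - 11.73)/2.4 = 1.364 A
|I_R1| = 1.364 A

Final answer: |I_R1| = 1.364 A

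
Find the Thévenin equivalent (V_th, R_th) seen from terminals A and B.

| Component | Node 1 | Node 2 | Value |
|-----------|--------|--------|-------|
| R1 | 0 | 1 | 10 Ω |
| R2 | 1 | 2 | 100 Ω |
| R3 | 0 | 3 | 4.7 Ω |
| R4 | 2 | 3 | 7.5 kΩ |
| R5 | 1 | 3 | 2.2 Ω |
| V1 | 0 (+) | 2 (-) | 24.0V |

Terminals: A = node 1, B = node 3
Step 1 — V_th is the open-circuit voltage V_A - V_B (nothing connected across the terminals).
Nodal analysis, taking node 2 as the 0 V reference.
Source V1 fixes V_0 = 24 V.
KCL at each unknown node (sum of currents leaving = 0; resistances in Ω):
  Node 1: (V_1 - 24)/10 + (V_1 - 0)/100 + (V_1 - V_3)/2.2 = 0
  Node 3: (V_3 - 24)/4.7 + (V_3 - 0)/7500 + (V_3 - V_1)/2.2 = 0
Collecting terms (coefficients in siemens):
  0.5645·V_1 - 0.4545·V_3 = 2.4
  0.6674·V_3 - 0.4545·V_1 = 5.106
Determinant D = (0.5645)(0.6674) - (-0.4545)(-0.4545) = 0.1702
V_1 = [(2.4)(0.6674) - (-0.4545)(5.106)]/D = 23.05 V
V_3 = [(0.5645)(5.106) - (2.4)(-0.4545)]/D = 23.35 V
V_th = V_1 - V_3 = 23.05 - 23.35 = -0.2982 V
Step 2 — R_th: zero the source — replace V1 by a short circuit (node 2 merges into node 0) — and find the resistance seen between A (node 1) and B (node 3).
Reduce the network between node 1 (A) and node 3 (B) by series/parallel combination:
  Rp1 = R1 ‖ R2 (parallel, both between nodes 0 and 1) = 1/(1/10 + 1/100) = 9.091 Ω
  Rp2 = R3 ‖ R4 (parallel, both between nodes 0 and 3) = 1/(1/4.7 + 1/7500) = 4.697 Ω
  Rs1 = Rp1 + Rp2 (series, joined only at node 0) = 9.091 + 4.697 = 13.79 Ω
  Rp3 = R5 ‖ Rs1 (parallel, both between nodes 1 and 3) = 1/(1/2.2 + 1/13.79) = 1.897 Ω
R_th = 1.897 Ω

Final answer: V_th = -0.2982 V, R_th = 1.897 Ω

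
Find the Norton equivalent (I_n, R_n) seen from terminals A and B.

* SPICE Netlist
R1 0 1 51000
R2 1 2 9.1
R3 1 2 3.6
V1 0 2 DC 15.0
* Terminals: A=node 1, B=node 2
Find the Thévenin equivalent first; then I_n = V_th/R_th and R_n = R_th.
Step 1 — V_th is the open-circuit voltage V_A - V_B (nothing connected across the terminals).
Nodal analysis, taking node 2 as the 0 V reference.
Source V1 fixes V_0 = 15 V.
KCL at each unknown node (sum of currents leaving = 0; resistances in Ω):
  Node 1: (V_1 - 15)/51000 + (V_1 - 0)/9.1 + (V_1 - 0)/3.6 = 0
Collecting terms: 0.3877 × V_1 = 0.0002941  =>  V_1 = 0.0007586 V
V_th = V_1 - V_2 = 0.0007586 - 0 = 0.0007586 V
Step 2 — R_th: zero the source — replace V1 by a short circuit (node 2 merges into node 0) — and find the resistance seen between A (node 1) and B (node 0).
Reduce the network between node 1 (A) and node 0 (B) by series/parallel combination:
  Rp1 = R1 ‖ R2 ‖ R3 (parallel, all between nodes 0 and 1) = 1/(1/51000 + 1/9.1 + 1/3.6) = 2.579 Ω
R_th = 2.579 Ω
I_n = V_th/R_th = 0.0007586/2.579 = 0.0002941 A, and R_n = R_th = 2.579 Ω

Final answer: I_n = 0.0002941 A, R_n = 2.579 Ω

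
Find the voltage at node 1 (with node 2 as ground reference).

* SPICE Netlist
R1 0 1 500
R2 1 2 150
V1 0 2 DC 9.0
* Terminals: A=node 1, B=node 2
Nodal analysis, taking node 2 as the 0 V reference.
Source V1 fixes V_0 = 9 V.
KCL at each unknown node (sum of currents leaving = 0; resistances in Ω):
  Node 1: (V_1 - 9)/500 + (V_1 - 0)/150 = 0
Collecting terms: 0.008667 × V_1 = 0.018  =>  V_1 = 2.077 V
The requested potential is V_1 = 2.077 V.

Final answer: V_1 = 2.077 V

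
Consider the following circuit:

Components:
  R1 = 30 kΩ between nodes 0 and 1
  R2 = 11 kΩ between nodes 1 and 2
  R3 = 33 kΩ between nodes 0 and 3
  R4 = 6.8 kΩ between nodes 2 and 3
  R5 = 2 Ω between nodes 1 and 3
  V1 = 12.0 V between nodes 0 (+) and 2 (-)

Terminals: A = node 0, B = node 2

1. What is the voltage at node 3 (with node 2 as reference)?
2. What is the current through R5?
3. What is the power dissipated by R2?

Nodal analysis, taking node 2 as the 0 V reference.
Source V1 fixes V_0 = 12 V.
KCL at each unknown node (sum of currents leaving = 0; resistances in Ω):
  Node 1: (V_1 - 12)/30000 + (V_1 - 0)/11000 + (V_1 - V_3)/2 = 0
  Node 3: (V_3 - 12)/33000 + (V_3 - 0)/6800 + (V_3 - V_1)/2 = 0
Collecting terms (coefficients in siemens):
  0.5001·V_1 - 0.5·V_3 = 0.0004
  0.5002·V_3 - 0.5·V_1 = 0.0003636
Determinant D = (0.5001)(0.5002) - (-0.5)(-0.5) = 0.0001508
V_1 = [(0.0004)(0.5002) - (-0.5)(0.0003636)]/D = 2.532 V
V_3 = [(0.5001)(0.0003636) - (0.0004)(-0.5)]/D = 2.532 V
Part 1:
  Read off the nodal solution: V_3 = 2.532 V
Part 2:
  I_R5 = (V_1 - V_3)/R5 = (2.532 - 2.532)/2 = 0.00008542 A
  Magnitude: I_R5 = 0.00008542 A
Part 3:
  I_R2 = (V_1 - V_2)/R2 = (2.532 - 0)/11000 = 0.0002302 A
  P_R2 = I_R2² × R2 = (0.0002302)² × 11000 = 0.0005828 W

Final answers:
1. V_3 = 2.532 V
2. I_R5 = 8.542e-05 A
3. P_R2 = 0.0005828 W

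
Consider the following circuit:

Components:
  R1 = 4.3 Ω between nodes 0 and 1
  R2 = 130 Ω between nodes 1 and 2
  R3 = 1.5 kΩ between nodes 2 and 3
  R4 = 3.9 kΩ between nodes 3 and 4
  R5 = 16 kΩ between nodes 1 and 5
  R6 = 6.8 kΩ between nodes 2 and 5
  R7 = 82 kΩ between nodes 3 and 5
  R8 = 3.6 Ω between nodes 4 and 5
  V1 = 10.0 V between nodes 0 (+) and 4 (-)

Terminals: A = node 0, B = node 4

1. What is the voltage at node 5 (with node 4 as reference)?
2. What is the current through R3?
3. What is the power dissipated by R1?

Nodal analysis, taking node 4 as the 0 V reference.
Source V1 fixes V_0 = 10 V.
KCL at each unknown node (sum of currents leaving = 0; resistances in Ω):
  Node 1: (V_1 - 10)/4.3 + (V_1 - V_2)/130 + (V_1 - V_5)/16000 = 0
  Node 2: (V_2 - V_1)/130 + (V_2 - V_3)/1500 + (V_2 - V_5)/6800 = 0
  Node 3: (V_3 - V_2)/1500 + (V_3 - 0)/3900 + (V_3 - V_5)/82000 = 0
  Node 5: (V_5 - V_1)/16000 + (V_5 - V_2)/6800 + (V_5 - V_3)/82000 + (V_5 - 0)/3.6 = 0
Collecting terms (coefficients in siemens):
  0.2403·V_1 - 0.007692·V_2 - 0.0000625·V_5 = 2.326
  0.008506·V_2 - 0.007692·V_1 - 0.0006667·V_3 - 0.0001471·V_5 = 0
  0.0009353·V_3 - 0.0006667·V_2 - 0.0000122·V_5 = 0
  0.278·V_5 - 0.0000625·V_1 - 0.0001471·V_2 - 0.0000122·V_3 = 0
Solving these 4 simultaneous equations (Gaussian elimination) gives:
  V_1 = 9.983 V, V_2 = 9.563 V, V_3 = 6.816 V, V_5 = 0.007602 V
Part 1:
  Read off the nodal solution: V_5 = 0.007602 V
Part 2:
  I_R3 = (V_2 - V_3)/R3 = (9.563 - 6.816)/1500 = 0.001831 A
  Magnitude: I_R3 = 0.001831 A
Part 3:
  I_R1 = (V_0 - V_1)/R1 = (10 - 9.983)/4.3 = 0.003859 A
  P_R1 = I_R1² × R1 = (0.003859)² × 4.3 = 0.00006405 W

Final answers:
1. V_5 = 0.007602 V
2. I_R3 = 0.001831 A
3. P_R1 = 6.405e-05 W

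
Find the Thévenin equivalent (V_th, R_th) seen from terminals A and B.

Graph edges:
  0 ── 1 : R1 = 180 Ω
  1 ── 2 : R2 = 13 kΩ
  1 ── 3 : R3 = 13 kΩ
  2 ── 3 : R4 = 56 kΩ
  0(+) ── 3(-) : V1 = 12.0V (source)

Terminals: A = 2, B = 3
Step 1 — V_th is the open-circuit voltage V_A - V_B (nothing connected across the terminals).
Nodal analysis, taking node 3 as the 0 V reference.
Source V1 fixes V_0 = 12 V.
KCL at each unknown node (sum of currents leaving = 0; resistances in Ω):
  Node 1: (V_1 - 12)/180 + (V_1 - V_2)/13000 + (V_1 - 0)/13000 = 0
  Node 2: (V_2 - V_1)/13000 + (V_2 - 0)/56000 = 0
Collecting terms (coefficients in siemens):
  0.005709·V_1 - 0.00007692·V_2 = 0.06667
  0.00009478·V_2 - 0.00007692·V_1 = 0
Determinant D = (0.005709)(0.00009478) - (-0.00007692)(-0.00007692) = 0.0000005352
V_1 = [(0.06667)(0.00009478) - (-0.00007692)(0)]/D = 11.81 V
V_2 = [(0.005709)(0) - (0.06667)(-0.00007692)]/D = 9.581 V
V_th = V_2 - V_3 = 9.581 - 0 = 9.581 V
Step 2 — R_th: zero the source — replace V1 by a short circuit (node 3 merges into node 0) — and find the resistance seen between A (node 2) and B (node 0).
Reduce the network between node 2 (A) and node 0 (B) by series/parallel combination:
  Rp1 = R1 ‖ R3 (parallel, both between nodes 0 and 1) = 1/(1/180 + 1/13000) = 177.5 Ω
  Rs1 = R2 + Rp1 (series, joined only at node 1) = 13000 + 177.5 = 13180 Ω
  Rp2 = R4 ‖ Rs1 (parallel, both between nodes 0 and 2) = 1/(1/56000 + 1/13180) = 10670 Ω
R_th = 10.67 kΩ

Final answer: V_th = 9.581 V, R_th = 10.67 kΩ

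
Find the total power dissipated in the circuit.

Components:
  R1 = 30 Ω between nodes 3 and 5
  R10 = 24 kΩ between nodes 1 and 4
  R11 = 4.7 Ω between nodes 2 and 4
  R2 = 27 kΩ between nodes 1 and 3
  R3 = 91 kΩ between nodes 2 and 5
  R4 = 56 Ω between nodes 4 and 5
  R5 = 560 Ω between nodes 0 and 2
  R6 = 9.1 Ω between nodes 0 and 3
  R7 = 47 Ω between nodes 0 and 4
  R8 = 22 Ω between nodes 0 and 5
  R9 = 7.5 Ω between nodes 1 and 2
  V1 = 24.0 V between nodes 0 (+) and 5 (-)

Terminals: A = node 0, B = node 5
Nodal analysis, taking node 5 as the 0 V reference.
Source V1 fixes V_0 = 24 V.
KCL at each unknown node (sum of currents leaving = 0; resistances in Ω):
  Node 1: (V_1 - V_3)/27000 + (V_1 - V_2)/7.5 + (V_1 - V_4)/24000 = 0
  Node 2: (V_2 - 0)/91000 + (V_2 - 24)/560 + (V_2 - V_1)/7.5 + (V_2 - V_4)/4.7 = 0
  Node 3: (V_3 - 0)/30 + (V_3 - V_1)/27000 + (V_3 - 24)/9.1 = 0
  Node 4: (V_4 - 0)/56 + (V_4 - 24)/47 + (V_4 - V_1)/24000 + (V_4 - V_2)/4.7 = 0
Collecting terms (coefficients in siemens):
  0.1334·V_1 - 0.1333·V_2 - 0.00003704·V_3 - 0.00004167·V_4 = 0
  0.3479·V_2 - 0.1333·V_1 - 0.2128·V_4 = 0.04286
  0.1433·V_3 - 0.00003704·V_1 = 2.637
  0.2519·V_4 - 0.00004167·V_1 - 0.2128·V_2 = 0.5106
Solving these 4 simultaneous equations (Gaussian elimination) gives:
  V_1 = 13.61 V, V_2 = 13.61 V, V_3 = 18.41 V, V_4 = 13.52 V
Power in each resistor, P = (ΔV)²/R:
  P_R1 = (18.41 - 0)²/30 = 11.3 W
  P_R2 = (13.61 - 18.41)²/27000 = 0.0008537 W
  P_R3 = (13.61 - 0)²/91000 = 0.002036 W
  P_R4 = (13.52 - 0)²/56 = 3.266 W
  P_R5 = (24 - 13.61)²/560 = 0.1927 W
  P_R6 = (24 - 18.41)²/9.1 = 3.43 W
  P_R7 = (24 - 13.52)²/47 = 2.335 W
  P_R8 = (24 - 0)²/22 = 26.18 W
  P_R9 = (13.61 - 13.61)²/7.5 = 0.0000002274 W
  P_R10 = (13.61 - 13.52)²/24000 = 0.0000003272 W
  P_R11 = (13.61 - 13.52)²/4.7 = 0.001622 W
P_total = P_R1 + P_R2 + P_R3 + P_R4 + P_R5 + P_R6 + P_R7 + P_R8 + P_R9 + P_R10 + P_R11 = 46.71 W

Final answer: 46.71 W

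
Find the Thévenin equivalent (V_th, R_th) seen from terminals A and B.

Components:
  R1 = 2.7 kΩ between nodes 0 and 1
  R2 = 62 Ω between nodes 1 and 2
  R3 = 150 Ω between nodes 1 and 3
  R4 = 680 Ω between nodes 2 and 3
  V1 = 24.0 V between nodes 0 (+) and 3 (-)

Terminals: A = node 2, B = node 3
Step 1 — V_th is the open-circuit voltage V_A - V_B (nothing connected across the terminals).
Nodal analysis, taking node 3 as the 0 V reference.
Source V1 fixes V_0 = 24 V.
KCL at each unknown node (sum of currents leaving = 0; resistances in Ω):
  Node 1: (V_1 - 24)/2700 + (V_1 - V_2)/62 + (V_1 - 0)/150 = 0
  Node 2: (V_2 - V_1)/62 + (V_2 - 0)/680 = 0
Collecting terms (coefficients in siemens):
  0.02317·V_1 - 0.01613·V_2 = 0.008889
  0.0176·V_2 - 0.01613·V_1 = 0
Determinant D = (0.02317)(0.0176) - (-0.01613)(-0.01613) = 0.0001476
V_1 = [(0.008889)(0.0176) - (-0.01613)(0)]/D = 1.06 V
V_2 = [(0.02317)(0) - (0.008889)(-0.01613)]/D = 0.9715 V
V_th = V_2 - V_3 = 0.9715 - 0 = 0.9715 V
Step 2 — R_th: zero the source — replace V1 by a short circuit (node 3 merges into node 0) — and find the resistance seen between A (node 2) and B (node 0).
Reduce the network between node 2 (A) and node 0 (B) by series/parallel combination:
  Rp1 = R1 ‖ R3 (parallel, both between nodes 0 and 1) = 1/(1/2700 + 1/150) = 142.1 Ω
  Rs1 = R2 + Rp1 (series, joined only at node 1) = 62 + 142.1 = 204.1 Ω
  Rp2 = R4 ‖ Rs1 (parallel, both between nodes 0 and 2) = 1/(1/680 + 1/204.1) = 157 Ω
R_th = 157 Ω

Final answer: V_th = 0.9715 V, R_th = 157 Ω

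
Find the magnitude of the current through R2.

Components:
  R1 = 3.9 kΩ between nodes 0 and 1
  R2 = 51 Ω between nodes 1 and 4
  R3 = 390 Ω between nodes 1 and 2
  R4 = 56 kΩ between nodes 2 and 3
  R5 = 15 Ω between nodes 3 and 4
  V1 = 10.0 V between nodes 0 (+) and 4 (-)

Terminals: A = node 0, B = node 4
Nodal analysis, taking node 4 as the 0 V reference.
Source V1 fixes V_0 = 10 V.
KCL at each unknown node (sum of currents leaving = 0; resistances in Ω):
  Node 1: (V_1 - 10)/3900 + (V_1 - 0)/51 + (V_1 - V_2)/390 = 0
  Node 2: (V_2 - V_1)/390 + (V_2 - V_3)/56000 = 0
  Node 3: (V_3 - V_2)/56000 + (V_3 - 0)/15 = 0
Collecting terms (coefficients in siemens):
  0.02243·V_1 - 0.002564·V_2 = 0.002564
  0.002582·V_2 - 0.002564·V_1 - 0.00001786·V_3 = 0
  0.06668·V_3 - 0.00001786·V_2 = 0
Solving these 3 simultaneous equations (Gaussian elimination) gives:
  V_1 = 0.129 V, V_2 = 0.1281 V, V_3 = 0.0000343 V
I_R2 = (V_1 - V_4)/R2 = (0.129 - 0)/51 = 0.002529 A
|I_R2| = 0.002529 A

Final answer: |I_R2| = 0.002529 A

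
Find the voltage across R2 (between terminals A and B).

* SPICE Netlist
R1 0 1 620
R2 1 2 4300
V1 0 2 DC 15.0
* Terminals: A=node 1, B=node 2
R1 and R2 are in series across V1 (node 0 → node 1 → node 2), and the output A–B is taken across R2, so this is a voltage divider.
Series current: I = V1/(R1 + R2) = 15/(620 + 4300) = 15/4920 = 0.003049 A
V_R2 = I × R2 = V1 × R2/(R1 + R2) = 15 × 4300/4920 = 13.11 V

Final answer: 13.11 V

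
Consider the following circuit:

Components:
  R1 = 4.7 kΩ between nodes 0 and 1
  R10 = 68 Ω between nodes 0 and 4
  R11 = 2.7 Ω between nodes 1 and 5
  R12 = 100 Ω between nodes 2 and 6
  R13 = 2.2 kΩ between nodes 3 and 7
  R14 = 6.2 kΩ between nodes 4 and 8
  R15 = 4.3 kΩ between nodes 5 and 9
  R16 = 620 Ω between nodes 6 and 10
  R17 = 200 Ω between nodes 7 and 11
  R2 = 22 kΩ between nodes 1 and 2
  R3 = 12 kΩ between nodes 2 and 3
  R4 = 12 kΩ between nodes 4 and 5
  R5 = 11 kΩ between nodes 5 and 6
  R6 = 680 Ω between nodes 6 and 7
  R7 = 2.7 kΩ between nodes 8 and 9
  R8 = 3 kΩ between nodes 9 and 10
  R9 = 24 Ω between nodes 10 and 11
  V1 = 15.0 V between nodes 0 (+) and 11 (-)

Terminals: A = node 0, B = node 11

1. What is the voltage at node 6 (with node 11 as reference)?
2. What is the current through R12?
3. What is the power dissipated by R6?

Nodal analysis, taking node 11 as the 0 V reference.
Source V1 fixes V_0 = 15 V.
KCL at each unknown node (sum of currents leaving = 0; resistances in Ω):
  Node 1: (V_1 - 15)/4700 + (V_1 - V_2)/22000 + (V_1 - V_5)/2.7 = 0
  Node 2: (V_2 - V_1)/22000 + (V_2 - V_3)/12000 + (V_2 - V_6)/100 = 0
  Node 3: (V_3 - V_2)/12000 + (V_3 - V_7)/2200 = 0
  Node 4: (V_4 - V_5)/12000 + (V_4 - 15)/68 + (V_4 - V_8)/6200 = 0
  Node 5: (V_5 - V_4)/12000 + (V_5 - V_6)/11000 + (V_5 - V_1)/2.7 + (V_5 - V_9)/4300 = 0
  Node 6: (V_6 - V_5)/11000 + (V_6 - V_7)/680 + (V_6 - V_2)/100 + (V_6 - V_10)/620 = 0
  Node 7: (V_7 - V_6)/680 + (V_7 - V_3)/2200 + (V_7 - 0)/200 = 0
  Node 8: (V_8 - V_9)/2700 + (V_8 - V_4)/6200 = 0
  Node 9: (V_9 - V_8)/2700 + (V_9 - V_10)/3000 + (V_9 - V_5)/4300 = 0
  Node 10: (V_10 - V_9)/3000 + (V_10 - 0)/24 + (V_10 - V_6)/620 = 0
Collecting terms (coefficients in siemens):
  0.3706·V_1 - 0.00004545·V_2 - 0.3704·V_5 = 0.003191
  0.01013·V_2 - 0.00004545·V_1 - 0.00008333·V_3 - 0.01·V_6 = 0
  0.0005379·V_3 - 0.00008333·V_2 - 0.0004545·V_7 = 0
  0.01495·V_4 - 0.00008333·V_5 - 0.0001613·V_8 = 0.2206
  0.3708·V_5 - 0.3704·V_1 - 0.00008333·V_4 - 0.00009091·V_6 - 0.0002326·V_9 = 0
  0.01317·V_6 - 0.01·V_2 - 0.00009091·V_5 - 0.001471·V_7 - 0.001613·V_10 = 0
  0.006925·V_7 - 0.0004545·V_3 - 0.001471·V_6 = 0
  0.0005317·V_8 - 0.0001613·V_4 - 0.0003704·V_9 = 0
  0.0009363·V_9 - 0.0002326·V_5 - 0.0003704·V_8 - 0.0003333·V_10 = 0
  0.04361·V_10 - 0.001613·V_6 - 0.0003333·V_9 = 0
Solving these 10 simultaneous equations (Gaussian elimination) gives:
  V_1 = 8.67 V, V_2 = 0.4692 V, V_3 = 0.1595 V, V_4 = 14.89 V
  V_5 = 8.668 V, V_6 = 0.4345 V, V_7 = 0.1027 V, V_8 = 8.327 V
  V_9 = 5.468 V, V_10 = 0.05786 V
Part 1:
  Read off the nodal solution: V_6 = 0.4345 V
Part 2:
  I_R12 = (V_2 - V_6)/R12 = (0.4692 - 0.4345)/100 = 0.000347 A
  Magnitude: I_R12 = 0.000347 A
Part 3:
  I_R6 = (V_6 - V_7)/R6 = (0.4345 - 0.1027)/680 = 0.0004879 A
  P_R6 = I_R6² × R6 = (0.0004879)² × 680 = 0.0001619 W

Final answers:
1. V_6 = 0.4345 V
2. I_R12 = 0.000347 A
3. P_R6 = 0.0001619 W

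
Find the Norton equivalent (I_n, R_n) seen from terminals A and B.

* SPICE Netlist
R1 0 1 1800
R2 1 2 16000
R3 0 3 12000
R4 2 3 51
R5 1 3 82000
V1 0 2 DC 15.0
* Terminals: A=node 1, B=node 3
Find the Thévenin equivalent first; then I_n = V_th/R_th and R_n = R_th.
Step 1 — V_th is the open-circuit voltage V_A - V_B (nothing connected across the terminals).
Nodal analysis, taking node 2 as the 0 V reference.
Source V1 fixes V_0 = 15 V.
KCL at each unknown node (sum of currents leaving = 0; resistances in Ω):
  Node 1: (V_1 - 15)/1800 + (V_1 - 0)/16000 + (V_1 - V_3)/82000 = 0
  Node 3: (V_3 - 15)/12000 + (V_3 - 0)/51 + (V_3 - V_1)/82000 = 0
Collecting terms (coefficients in siemens):
  0.0006303·V_1 - 0.0000122·V_3 = 0.008333
  0.0197·V_3 - 0.0000122·V_1 = 0.00125
Determinant D = (0.0006303)(0.0197) - (-0.0000122)(-0.0000122) = 0.00001242
V_1 = [(0.008333)(0.0197) - (-0.0000122)(0.00125)]/D = 13.22 V
V_3 = [(0.0006303)(0.00125) - (0.008333)(-0.0000122)]/D = 0.07163 V
V_th = V_1 - V_3 = 13.22 - 0.07163 = 13.15 V
Step 2 — R_th: zero the source — replace V1 by a short circuit (node 2 merges into node 0) — and find the resistance seen between A (node 1) and B (node 3).
Reduce the network between node 1 (A) and node 3 (B) by series/parallel combination:
  Rp1 = R1 ‖ R2 (parallel, both between nodes 0 and 1) = 1/(1/1800 + 1/16000) = 1618 Ω
  Rp2 = R3 ‖ R4 (parallel, both between nodes 0 and 3) = 1/(1/12000 + 1/51) = 50.78 Ω
  Rs1 = Rp1 + Rp2 (series, joined only at node 0) = 1618 + 50.78 = 1669 Ω
  Rp3 = R5 ‖ Rs1 (parallel, both between nodes 1 and 3) = 1/(1/82000 + 1/1669) = 1635 Ω
R_th = 1.635 kΩ
I_n = V_th/R_th = 13.15/1635 = 0.008042 A, and R_n = R_th = 1.635 kΩ

Final answer: I_n = 0.008042 A, R_n = 1.635 kΩ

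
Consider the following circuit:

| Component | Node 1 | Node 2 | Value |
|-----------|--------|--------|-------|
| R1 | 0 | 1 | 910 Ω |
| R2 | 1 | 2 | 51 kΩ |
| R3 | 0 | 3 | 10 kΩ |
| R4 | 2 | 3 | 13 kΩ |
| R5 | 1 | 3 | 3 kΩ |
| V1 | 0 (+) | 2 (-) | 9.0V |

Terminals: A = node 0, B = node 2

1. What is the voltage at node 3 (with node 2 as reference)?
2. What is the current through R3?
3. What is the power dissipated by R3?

Nodal analysis, taking node 2 as the 0 V reference.
Source V1 fixes V_0 = 9 V.
KCL at each unknown node (sum of currents leaving = 0; resistances in Ω):
  Node 1: (V_1 - 9)/910 + (V_1 - 0)/51000 + (V_1 - V_3)/3000 = 0
  Node 3: (V_3 - 9)/10000 + (V_3 - 0)/13000 + (V_3 - V_1)/3000 = 0
Collecting terms (coefficients in siemens):
  0.001452·V_1 - 0.0003333·V_3 = 0.00989
  0.0005103·V_3 - 0.0003333·V_1 = 0.0009
Determinant D = (0.001452)(0.0005103) - (-0.0003333)(-0.0003333) = 0.0000006297
V_1 = [(0.00989)(0.0005103) - (-0.0003333)(0.0009)]/D = 8.491 V
V_3 = [(0.001452)(0.0009) - (0.00989)(-0.0003333)]/D = 7.31 V
Part 1:
  Read off the nodal solution: V_3 = 7.31 V
Part 2:
  I_R3 = (V_0 - V_3)/R3 = (9 - 7.31)/10000 = 0.000169 A
  Magnitude: I_R3 = 0.000169 A
Part 3:
  I_R3 = (V_0 - V_3)/R3 = (9 - 7.31)/10000 = 0.000169 A
  P_R3 = I_R3² × R3 = (0.000169)² × 10000 = 0.0002855 W

Final answers:
1. V_3 = 7.31 V
2. I_R3 = 0.000169 A
3. P_R3 = 0.0002855 W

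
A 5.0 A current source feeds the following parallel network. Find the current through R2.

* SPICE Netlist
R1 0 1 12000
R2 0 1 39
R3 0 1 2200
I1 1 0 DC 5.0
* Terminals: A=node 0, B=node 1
All resistors sit directly between nodes 0 and 1, so they are in parallel and share one voltage V; the full source current 5 A splits among them.
1/R_par = 1/12000 + 1/39 + 1/2200 = 0.02618 S  =>  R_par = 38.2 Ω
V = I × R_par = 5 × 38.2 = 191 V
I_R2 = V/R2 = 191/39 = 4.897 A

Final answer: 4.897 A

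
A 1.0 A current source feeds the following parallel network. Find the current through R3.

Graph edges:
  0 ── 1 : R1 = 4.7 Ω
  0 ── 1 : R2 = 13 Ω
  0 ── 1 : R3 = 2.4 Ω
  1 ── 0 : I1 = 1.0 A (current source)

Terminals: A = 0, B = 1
All resistors sit directly between nodes 0 and 1, so they are in parallel and share one voltage V; the full source current 1 A splits among them.
1/R_par = 1/4.7 + 1/13 + 1/2.4 = 0.7064 S  =>  R_par = 1.416 Ω
V = I × R_par = 1 × 1.416 = 1.416 V
I_R3 = V/R3 = 1.416/2.4 = 0.5899 A

Final answer: 0.5899 A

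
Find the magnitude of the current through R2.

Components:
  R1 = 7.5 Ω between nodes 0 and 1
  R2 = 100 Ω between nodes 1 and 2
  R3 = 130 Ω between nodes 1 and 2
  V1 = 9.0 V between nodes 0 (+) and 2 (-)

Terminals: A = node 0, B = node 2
Nodal analysis, taking node 2 as the 0 V reference.
Source V1 fixes V_0 = 9 V.
KCL at each unknown node (sum of currents leaving = 0; resistances in Ω):
  Node 1: (V_1 - 9)/7.5 + (V_1 - 0)/100 + (V_1 - 0)/130 = 0
Collecting terms: 0.151 × V_1 = 1.2  =>  V_1 = 7.946 V
I_R2 = (V_1 - V_2)/R2 = (7.946 - 0)/100 = 0.07946 A
|I_R2| = 0.07946 A

Final answer: |I_R2| = 0.07946 A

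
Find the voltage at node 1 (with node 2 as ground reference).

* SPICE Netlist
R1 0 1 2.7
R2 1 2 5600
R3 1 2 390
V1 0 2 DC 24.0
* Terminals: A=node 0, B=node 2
Nodal analysis, taking node 2 as the 0 V reference.
Source V1 fixes V_0 = 24 V.
KCL at each unknown node (sum of currents leaving = 0; resistances in Ω):
  Node 1: (V_1 - 24)/2.7 + (V_1 - 0)/5600 + (V_1 - 0)/390 = 0
Collecting terms: 0.3731 × V_1 = 8.889  =>  V_1 = 23.82 V
The requested potential is V_1 = 23.82 V.

Final answer: V_1 = 23.82 V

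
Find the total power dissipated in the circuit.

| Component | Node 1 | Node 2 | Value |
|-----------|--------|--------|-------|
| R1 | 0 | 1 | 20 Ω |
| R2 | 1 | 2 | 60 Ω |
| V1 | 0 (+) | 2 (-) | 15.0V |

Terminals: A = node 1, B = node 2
Nodal analysis, taking node 2 as the 0 V reference.
Source V1 fixes V_0 = 15 V.
KCL at each unknown node (sum of currents leaving = 0; resistances in Ω):
  Node 1: (V_1 - 15)/20 + (V_1 - 0)/60 = 0
Collecting terms: 0.06667 × V_1 = 0.75  =>  V_1 = 11.25 V
Power in each resistor, P = (ΔV)²/R:
  P_R1 = (15 - 11.25)²/20 = 0.7031 W
  P_R2 = (11.25 - 0)²/60 = 2.109 W
P_total = P_R1 + P_R2 = 2.812 W

Final answer: 2.812 W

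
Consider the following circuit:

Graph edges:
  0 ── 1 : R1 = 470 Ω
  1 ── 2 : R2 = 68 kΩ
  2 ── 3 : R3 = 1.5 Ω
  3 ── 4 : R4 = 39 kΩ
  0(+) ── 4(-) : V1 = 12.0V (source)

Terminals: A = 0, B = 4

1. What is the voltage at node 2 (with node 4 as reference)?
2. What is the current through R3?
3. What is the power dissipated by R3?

Nodal analysis, taking node 4 as the 0 V reference.
Source V1 fixes V_0 = 12 V.
KCL at each unknown node (sum of currents leaving = 0; resistances in Ω):
  Node 1: (V_1 - 12)/470 + (V_1 - V_2)/68000 = 0
  Node 2: (V_2 - V_1)/68000 + (V_2 - V_3)/1.5 = 0
  Node 3: (V_3 - V_2)/1.5 + (V_3 - 0)/39000 = 0
Collecting terms (coefficients in siemens):
  0.002142·V_1 - 0.00001471·V_2 = 0.02553
  0.6667·V_2 - 0.00001471·V_1 - 0.6667·V_3 = 0
  0.6667·V_3 - 0.6667·V_2 = 0
Solving these 3 simultaneous equations (Gaussian elimination) gives:
  V_1 = 11.95 V, V_2 = 4.355 V, V_3 = 4.355 V
Part 1:
  Read off the nodal solution: V_2 = 4.355 V
Part 2:
  I_R3 = (V_2 - V_3)/R3 = (4.355 - 4.355)/1.5 = 0.0001117 A
  Magnitude: I_R3 = 0.0001117 A
Part 3:
  I_R3 = (V_2 - V_3)/R3 = (4.355 - 4.355)/1.5 = 0.0001117 A
  P_R3 = I_R3² × R3 = (0.0001117)² × 1.5 = 0.0000000187 W

Final answers:
1. V_2 = 4.355 V
2. I_R3 = 0.0001117 A
3. P_R3 = 1.87e-08 W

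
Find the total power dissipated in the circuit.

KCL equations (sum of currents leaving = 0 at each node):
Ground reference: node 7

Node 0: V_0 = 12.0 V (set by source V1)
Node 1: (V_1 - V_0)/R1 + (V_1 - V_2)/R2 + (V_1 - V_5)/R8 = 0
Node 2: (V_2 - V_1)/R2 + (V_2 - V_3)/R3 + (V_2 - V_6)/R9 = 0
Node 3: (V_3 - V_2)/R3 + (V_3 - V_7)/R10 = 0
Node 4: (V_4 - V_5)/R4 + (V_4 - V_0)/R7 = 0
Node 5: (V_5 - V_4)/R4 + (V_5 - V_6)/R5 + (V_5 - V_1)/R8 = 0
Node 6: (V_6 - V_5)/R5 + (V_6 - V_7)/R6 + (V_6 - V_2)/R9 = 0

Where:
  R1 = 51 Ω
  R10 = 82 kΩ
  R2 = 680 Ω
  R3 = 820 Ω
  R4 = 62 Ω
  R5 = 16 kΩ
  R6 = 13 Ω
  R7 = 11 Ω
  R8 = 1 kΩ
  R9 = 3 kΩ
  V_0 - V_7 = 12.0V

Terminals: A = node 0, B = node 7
Nodal analysis, taking node 7 as the 0 V reference.
Source V1 fixes V_0 = 12 V.
KCL at each unknown node (sum of currents leaving = 0; resistances in Ω):
  Node 1: (V_1 - 12)/51 + (V_1 - V_2)/680 + (V_1 - V_5)/1000 = 0
  Node 2: (V_2 - V_1)/680 + (V_2 - V_3)/820 + (V_2 - V_6)/3000 = 0
  Node 3: (V_3 - V_2)/820 + (V_3 - 0)/82000 = 0
  Node 4: (V_4 - V_5)/62 + (V_4 - 12)/11 = 0
  Node 5: (V_5 - V_4)/62 + (V_5 - V_6)/16000 + (V_5 - V_1)/1000 = 0
  Node 6: (V_6 - V_5)/16000 + (V_6 - 0)/13 + (V_6 - V_2)/3000 = 0
Collecting terms (coefficients in siemens):
  0.02208·V_1 - 0.001471·V_2 - 0.001·V_5 = 0.2353
  0.003023·V_2 - 0.001471·V_1 - 0.00122·V_3 - 0.0003333·V_6 = 0
  0.001232·V_3 - 0.00122·V_2 = 0
  0.107·V_4 - 0.01613·V_5 = 1.091
  0.01719·V_5 - 0.001·V_1 - 0.01613·V_4 - 0.0000625·V_6 = 0
  0.07732·V_6 - 0.0003333·V_2 - 0.0000625·V_5 = 0
Solving these 6 simultaneous equations (Gaussian elimination) gives:
  V_1 = 11.84 V, V_2 = 9.595 V, V_3 = 9.5 V, V_4 = 11.99 V
  V_5 = 11.94 V, V_6 = 0.05102 V
Power in each resistor, P = (ΔV)²/R:
  P_R1 = (12 - 11.84)²/51 = 0.0005209 W
  P_R2 = (11.84 - 9.595)²/680 = 0.007392 W
  P_R3 = (9.595 - 9.5)²/820 = 0.00001101 W
  P_R4 = (11.99 - 11.94)²/62 = 0.0000442 W
  P_R5 = (11.94 - 0.05102)²/16000 = 0.008832 W
  P_R6 = (0.05102 - 0)²/13 = 0.0002002 W
  P_R7 = (12 - 11.99)²/11 = 0.000007841 W
  P_R8 = (11.84 - 11.94)²/1000 = 0.00001027 W
  P_R9 = (9.595 - 0.05102)²/3000 = 0.03036 W
  P_R10 = (9.5 - 0)²/82000 = 0.001101 W
P_total = P_R1 + P_R2 + P_R3 + P_R4 + P_R5 + P_R6 + P_R7 + P_R8 + P_R9 + P_R10 = 0.04848 W

Final answer: 0.04848 W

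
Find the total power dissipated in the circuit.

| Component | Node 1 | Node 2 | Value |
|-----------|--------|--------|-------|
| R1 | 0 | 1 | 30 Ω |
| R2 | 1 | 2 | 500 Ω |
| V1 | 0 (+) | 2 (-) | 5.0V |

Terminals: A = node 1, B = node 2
Nodal analysis, taking node 2 as the 0 V reference.
Source V1 fixes V_0 = 5 V.
KCL at each unknown node (sum of currents leaving = 0; resistances in Ω):
  Node 1: (V_1 - 5)/30 + (V_1 - 0)/500 = 0
Collecting terms: 0.03533 × V_1 = 0.1667  =>  V_1 = 4.717 V
Power in each resistor, P = (ΔV)²/R:
  P_R1 = (5 - 4.717)²/30 = 0.00267 W
  P_R2 = (4.717 - 0)²/500 = 0.0445 W
P_total = P_R1 + P_R2 = 0.04717 W

Final answer: 0.04717 W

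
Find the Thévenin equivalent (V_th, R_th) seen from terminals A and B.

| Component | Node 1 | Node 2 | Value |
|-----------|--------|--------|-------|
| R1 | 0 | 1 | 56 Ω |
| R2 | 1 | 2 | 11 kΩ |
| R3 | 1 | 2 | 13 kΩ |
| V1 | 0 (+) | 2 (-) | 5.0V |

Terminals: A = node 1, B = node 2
Step 1 — V_th is the open-circuit voltage V_A - V_B (nothing connected across the terminals).
Nodal analysis, taking node 2 as the 0 V reference.
Source V1 fixes V_0 = 5 V.
KCL at each unknown node (sum of currents leaving = 0; resistances in Ω):
  Node 1: (V_1 - 5)/56 + (V_1 - 0)/11000 + (V_1 - 0)/13000 = 0
Collecting terms: 0.01802 × V_1 = 0.08929  =>  V_1 = 4.953 V
V_th = V_1 - V_2 = 4.953 - 0 = 4.953 V
Step 2 — R_th: zero the source — replace V1 by a short circuit (node 2 merges into node 0) — and find the resistance seen between A (node 1) and B (node 0).
Reduce the network between node 1 (A) and node 0 (B) by series/parallel combination:
  Rp1 = R1 ‖ R2 ‖ R3 (parallel, all between nodes 0 and 1) = 1/(1/56 + 1/11000 + 1/13000) = 55.48 Ω
R_th = 55.48 Ω

Final answer: V_th = 4.953 V, R_th = 55.48 Ω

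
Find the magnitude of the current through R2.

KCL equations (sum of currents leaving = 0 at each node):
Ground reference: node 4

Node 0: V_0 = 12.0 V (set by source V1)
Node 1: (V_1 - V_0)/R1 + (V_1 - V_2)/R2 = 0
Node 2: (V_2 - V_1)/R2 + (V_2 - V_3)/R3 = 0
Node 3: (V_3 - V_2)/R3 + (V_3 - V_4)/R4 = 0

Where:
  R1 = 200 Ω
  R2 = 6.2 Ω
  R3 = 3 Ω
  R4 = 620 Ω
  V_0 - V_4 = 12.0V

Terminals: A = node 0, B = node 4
Nodal analysis, taking node 4 as the 0 V reference.
Source V1 fixes V_0 = 12 V.
KCL at each unknown node (sum of currents leaving = 0; resistances in Ω):
  Node 1: (V_1 - 12)/200 + (V_1 - V_2)/6.2 = 0
  Node 2: (V_2 - V_1)/6.2 + (V_2 - V_3)/3 = 0
  Node 3: (V_3 - V_2)/3 + (V_3 - 0)/620 = 0
Collecting terms (coefficients in siemens):
  0.1663·V_1 - 0.1613·V_2 = 0.06
  0.4946·V_2 - 0.1613·V_1 - 0.3333·V_3 = 0
  0.3349·V_3 - 0.3333·V_2 = 0
Solving these 3 simultaneous equations (Gaussian elimination) gives:
  V_1 = 9.106 V, V_2 = 9.016 V, V_3 = 8.973 V
I_R2 = (V_1 - V_2)/R2 = (9.106 - 9.016)/6.2 = 0.01447 A
|I_R2| = 0.01447 A

Final answer: |I_R2| = 0.01447 A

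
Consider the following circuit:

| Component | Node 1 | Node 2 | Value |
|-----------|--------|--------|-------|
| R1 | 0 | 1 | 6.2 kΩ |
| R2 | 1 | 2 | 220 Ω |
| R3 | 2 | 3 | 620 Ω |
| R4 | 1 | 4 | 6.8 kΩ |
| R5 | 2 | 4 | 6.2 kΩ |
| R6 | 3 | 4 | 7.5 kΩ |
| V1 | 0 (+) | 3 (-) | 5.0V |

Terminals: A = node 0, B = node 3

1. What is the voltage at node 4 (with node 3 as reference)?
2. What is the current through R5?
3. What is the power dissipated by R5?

Nodal analysis, taking node 3 as the 0 V reference.
Source V1 fixes V_0 = 5 V.
KCL at each unknown node (sum of currents leaving = 0; resistances in Ω):
  Node 1: (V_1 - 5)/6200 + (V_1 - V_2)/220 + (V_1 - V_4)/6800 = 0
  Node 2: (V_2 - V_1)/220 + (V_2 - 0)/620 + (V_2 - V_4)/6200 = 0
  Node 4: (V_4 - V_1)/6800 + (V_4 - V_2)/6200 + (V_4 - 0)/7500 = 0
Collecting terms (coefficients in siemens):
  0.004854·V_1 - 0.004545·V_2 - 0.0001471·V_4 = 0.0008065
  0.00632·V_2 - 0.004545·V_1 - 0.0001613·V_4 = 0
  0.0004417·V_4 - 0.0001471·V_1 - 0.0001613·V_2 = 0
Solving these 3 simultaneous equations (Gaussian elimination) gives:
  V_1 = 0.5654 V, V_2 = 0.4154 V, V_4 = 0.3399 V
Part 1:
  Read off the nodal solution: V_4 = 0.3399 V
Part 2:
  I_R5 = (V_2 - V_4)/R5 = (0.4154 - 0.3399)/6200 = 0.00001217 A
  Magnitude: I_R5 = 0.00001217 A
Part 3:
  I_R5 = (V_2 - V_4)/R5 = (0.4154 - 0.3399)/6200 = 0.00001217 A
  P_R5 = I_R5² × R5 = (0.00001217)² × 6200 = 0.0000009175 W

Final answers:
1. V_4 = 0.3399 V
2. I_R5 = 1.217e-05 A
3. P_R5 = 9.175e-07 W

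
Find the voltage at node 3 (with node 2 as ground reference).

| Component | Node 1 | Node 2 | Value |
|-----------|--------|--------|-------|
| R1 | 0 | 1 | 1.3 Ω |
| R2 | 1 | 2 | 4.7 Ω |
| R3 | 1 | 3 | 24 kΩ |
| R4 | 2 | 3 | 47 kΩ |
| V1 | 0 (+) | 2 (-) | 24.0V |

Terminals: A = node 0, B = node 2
Nodal analysis, taking node 2 as the 0 V reference.
Source V1 fixes V_0 = 24 V.
KCL at each unknown node (sum of currents leaving = 0; resistances in Ω):
  Node 1: (V_1 - 24)/1.3 + (V_1 - 0)/4.7 + (V_1 - V_3)/24000 = 0
  Node 3: (V_3 - V_1)/24000 + (V_3 - 0)/47000 = 0
Collecting terms (coefficients in siemens):
  0.982·V_1 - 0.00004167·V_3 = 18.46
  0.00006294·V_3 - 0.00004167·V_1 = 0
Determinant D = (0.982)(0.00006294) - (-0.00004167)(-0.00004167) = 0.00006181
V_1 = [(18.46)(0.00006294) - (-0.00004167)(0)]/D = 18.8 V
V_3 = [(0.982)(0) - (18.46)(-0.00004167)]/D = 12.44 V
The requested potential is V_3 = 12.44 V.

Final answer: V_3 = 12.44 V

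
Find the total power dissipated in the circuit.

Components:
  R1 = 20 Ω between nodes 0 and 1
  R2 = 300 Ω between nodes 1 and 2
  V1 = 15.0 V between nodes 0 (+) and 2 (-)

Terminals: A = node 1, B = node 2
Nodal analysis, taking node 2 as the 0 V reference.
Source V1 fixes V_0 = 15 V.
KCL at each unknown node (sum of currents leaving = 0; resistances in Ω):
  Node 1: (V_1 - 15)/20 + (V_1 - 0)/300 = 0
Collecting terms: 0.05333 × V_1 = 0.75  =>  V_1 = 14.06 V
Power in each resistor, P = (ΔV)²/R:
  P_R1 = (15 - 14.06)²/20 = 0.04395 W
  P_R2 = (14.06 - 0)²/300 = 0.6592 W
P_total = P_R1 + P_R2 = 0.7031 W

Final answer: 0.7031 W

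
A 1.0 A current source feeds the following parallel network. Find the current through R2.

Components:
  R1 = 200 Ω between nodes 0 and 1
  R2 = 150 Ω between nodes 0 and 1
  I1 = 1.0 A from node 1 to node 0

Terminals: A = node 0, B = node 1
All resistors sit directly between nodes 0 and 1, so they are in parallel and share one voltage V; the full source current 1 A splits among them.
1/R_par = 1/200 + 1/150 = 0.01167 S  =>  R_par = 85.71 Ω
V = I × R_par = 1 × 85.71 = 85.71 V
I_R2 = V/R2 = 85.71/150 = 0.5714 A

Final answer: 0.5714 A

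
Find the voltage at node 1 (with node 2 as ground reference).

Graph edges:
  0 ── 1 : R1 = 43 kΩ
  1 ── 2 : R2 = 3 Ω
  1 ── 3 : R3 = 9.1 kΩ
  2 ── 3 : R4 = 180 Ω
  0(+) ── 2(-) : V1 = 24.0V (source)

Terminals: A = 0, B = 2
Nodal analysis, taking node 2 as the 0 V reference.
Source V1 fixes V_0 = 24 V.
KCL at each unknown node (sum of currents leaving = 0; resistances in Ω):
  Node 1: (V_1 - 24)/43000 + (V_1 - 0)/3 + (V_1 - V_3)/9100 = 0
  Node 3: (V_3 - V_1)/9100 + (V_3 - 0)/180 = 0
Collecting terms (coefficients in siemens):
  0.3335·V_1 - 0.0001099·V_3 = 0.0005581
  0.005665·V_3 - 0.0001099·V_1 = 0
Determinant D = (0.3335)(0.005665) - (-0.0001099)(-0.0001099) = 0.001889
V_1 = [(0.0005581)(0.005665) - (-0.0001099)(0)]/D = 0.001674 V
V_3 = [(0.3335)(0) - (0.0005581)(-0.0001099)]/D = 0.00003247 V
The requested potential is V_1 = 0.001674 V.

Final answer: V_1 = 0.001674 V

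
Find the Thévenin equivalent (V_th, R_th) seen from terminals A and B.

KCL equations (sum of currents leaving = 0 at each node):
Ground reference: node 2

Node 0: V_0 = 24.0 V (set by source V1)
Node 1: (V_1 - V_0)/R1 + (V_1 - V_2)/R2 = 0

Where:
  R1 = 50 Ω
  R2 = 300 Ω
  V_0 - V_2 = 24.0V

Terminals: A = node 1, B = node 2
Step 1 — V_th is the open-circuit voltage V_A - V_B (nothing connected across the terminals).
Nodal analysis, taking node 2 as the 0 V reference.
Source V1 fixes V_0 = 24 V.
KCL at each unknown node (sum of currents leaving = 0; resistances in Ω):
  Node 1: (V_1 - 24)/50 + (V_1 - 0)/300 = 0
Collecting terms: 0.02333 × V_1 = 0.48  =>  V_1 = 20.57 V
V_th = V_1 - V_2 = 20.57 - 0 = 20.57 V
Step 2 — R_th: zero the source — replace V1 by a short circuit (node 2 merges into node 0) — and find the resistance seen between A (node 1) and B (node 0).
Reduce the network between node 1 (A) and node 0 (B) by series/parallel combination:
  Rp1 = R1 ‖ R2 (parallel, both between nodes 0 and 1) = 1/(1/50 + 1/300) = 42.86 Ω
R_th = 42.86 Ω

Final answer: V_th = 20.57 V, R_th = 42.86 Ω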